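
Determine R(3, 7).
R(3, 7) = 23

Lower bound: an explicit 2-colouring of K_{22} (typically a Paley-type or other structured construction) avoids a red K_3 and a blue K_7, showing R(3, 7) > 22.
Upper bound: the simple Erdős–Szekeres recurrence only gives R(3, 7) ≤ 25; the tight bound R(3, 7) ≤ 23 requires a sharper case analysis (or computer search) of 2-colourings of K_{23}.
Hence R(3, 7) = 23.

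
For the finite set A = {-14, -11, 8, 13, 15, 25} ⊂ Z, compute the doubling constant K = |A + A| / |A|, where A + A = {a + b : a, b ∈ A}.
K = |A + A| / |A| = 21/6 = 7/2

Enumerate A + A = {a + b : a, b ∈ A}. With |A| = 6, there are |A|^2 = 36 ordered sum pairs; collecting distinct values, A + A = {-28, -25, -22, -6, -3, -1, 1, 2, 4, 11, 14, 16, 21, 23, 26, 28, 30, 33, 38, 40, 50}, so |A + A| = 21. Thus K = 21/6 = 7/2. For comparison, the minimum possible |A + A| over all 6-element sets is 2·6 − 1 = 11 (so min K = 11/6), attained only by arithmetic progressions.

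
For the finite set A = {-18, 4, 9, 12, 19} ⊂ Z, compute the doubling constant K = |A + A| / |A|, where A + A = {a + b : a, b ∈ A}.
K = |A + A| / |A| = 15/5 = 3

Enumerate A + A = {a + b : a, b ∈ A}. With |A| = 5, there are |A|^2 = 25 ordered sum pairs; collecting distinct values, A + A = {-36, -14, -9, -6, 1, 8, 13, 16, 18, 21, 23, 24, 28, 31, 38}, so |A + A| = 15. Thus K = 15/5 = 3. For comparison, the minimum possible |A + A| over all 5-element sets is 2·5 − 1 = 9 (so min K = 9/5), attained only by arithmetic progressions.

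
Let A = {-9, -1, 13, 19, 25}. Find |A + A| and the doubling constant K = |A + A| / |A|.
K = |A + A| / |A| = 14/5

Enumerate A + A = {a + b : a, b ∈ A}. With |A| = 5, there are |A|^2 = 25 ordered sum pairs; collecting distinct values, A + A = {-18, -10, -2, 4, 10, 12, 16, 18, 24, 26, 32, 38, 44, 50}, so |A + A| = 14. Thus K = 14/5. For comparison, the minimum possible |A + A| over all 5-element sets is 2·5 − 1 = 9 (so min K = 9/5), attained only by arithmetic progressions.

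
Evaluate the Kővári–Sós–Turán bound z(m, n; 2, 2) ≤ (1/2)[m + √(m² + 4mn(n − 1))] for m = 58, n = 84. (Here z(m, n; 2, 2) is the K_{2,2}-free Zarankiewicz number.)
z(58, 84; 2, 2) ≤ (1/2)[58 + √(58² + 4·58·84·83)] = (1/2)[58 + √1620868] = 665.5666

Kővári–Sós–Turán: let r_1, ..., r_58 be the row sums and z = Σ r_i the total number of 1s. Each pair of columns can share at most one row with both entries 1 (else a 2×2 all-ones block appears), so Σ_i C(r_i, 2) ≤ C(84, 2) = 3486. By convexity Σ_i C(r_i, 2) ≥ 58·C(z/58, 2) = z(z − 58)/(2·58), giving z² − 58z − 58·84·83 ≤ 0 and hence z ≤ (1/2)[58 + √(3364 + 4·404376)] = (1/2)[58 + √1620868] ≈ (1/2)(58 + 1273.1331) = 665.5666.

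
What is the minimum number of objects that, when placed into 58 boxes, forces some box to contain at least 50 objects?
n = (50 − 1)·58 + 1 = 2843

By the generalised pigeonhole principle, to guarantee some box contains ≥ r objects we need more than (r − 1) · k objects total. Threshold: n = (r − 1) · k + 1. With r = 50 and k = 58: n = 49 · 58 + 1 = 2842 + 1 = 2843. For n = 2842 = 49 · 58, we can put exactly 49 objects in every box, avoiding 50 in any single one — so 2843 is tight.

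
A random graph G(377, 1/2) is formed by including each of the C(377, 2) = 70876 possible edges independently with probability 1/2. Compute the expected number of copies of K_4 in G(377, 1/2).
E[# K_4] = C(377, 4) · (1/2)^C(4, 2) = 828363250 / 2^6 = 414181625/32 = 12943175.78125

For each 4-subset S of vertices (there are C(377, 4) = 828363250 such S), let X_S = 1 if S induces a K_4 (all C(4, 2) = 6 edges present). Then P(X_S = 1) = (1/2)^6 = 1/64. By linearity of expectation, E[# K_4] = C(377, 4) · (1/2)^6 = 828363250 / 64 = 414181625/32 = 12943175.78125.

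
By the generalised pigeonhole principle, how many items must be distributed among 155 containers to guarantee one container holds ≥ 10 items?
n = (10 − 1)·155 + 1 = 1396

By the generalised pigeonhole principle, to guarantee some box contains ≥ r objects we need more than (r − 1) · k objects total. Threshold: n = (r − 1) · k + 1. With r = 10 and k = 155: n = 9 · 155 + 1 = 1395 + 1 = 1396. For n = 1395 = 9 · 155, we can put exactly 9 objects in every box, avoiding 10 in any single one — so 1396 is tight.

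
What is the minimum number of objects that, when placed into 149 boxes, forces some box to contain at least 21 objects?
n = (21 − 1)·149 + 1 = 2981

By the generalised pigeonhole principle, to guarantee some box contains ≥ r objects we need more than (r − 1) · k objects total. Threshold: n = (r − 1) · k + 1. With r = 21 and k = 149: n = 20 · 149 + 1 = 2980 + 1 = 2981. For n = 2980 = 20 · 149, we can put exactly 20 objects in every box, avoiding 21 in any single one — so 2981 is tight.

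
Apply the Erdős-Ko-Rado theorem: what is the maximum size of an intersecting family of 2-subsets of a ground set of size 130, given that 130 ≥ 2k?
max |F| = C(129, 1) = 129

Erdős-Ko-Rado (1961): when n ≥ 2k, max |F| = C(n−1, k−1). The bound is attained by the star {A : i ∈ A} for any fixed i ∈ [n]. Here C(130−1, 2−1) = C(129, 1) = 129.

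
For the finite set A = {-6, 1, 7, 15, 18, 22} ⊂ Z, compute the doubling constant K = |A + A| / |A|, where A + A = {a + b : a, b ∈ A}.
K = |A + A| / |A| = 20/6 = 10/3

Enumerate A + A = {a + b : a, b ∈ A}. With |A| = 6, there are |A|^2 = 36 ordered sum pairs; collecting distinct values, A + A = {-12, -5, 1, 2, 8, 9, 12, 14, 16, 19, 22, 23, 25, 29, 30, 33, 36, 37, 40, 44}, so |A + A| = 20. Thus K = 20/6 = 10/3. For comparison, the minimum possible |A + A| over all 6-element sets is 2·6 − 1 = 11 (so min K = 11/6), attained only by arithmetic progressions.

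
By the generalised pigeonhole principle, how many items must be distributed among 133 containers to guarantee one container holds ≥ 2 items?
n = (2 − 1)·133 + 1 = 134

By the generalised pigeonhole principle, to guarantee some box contains ≥ r objects we need more than (r − 1) · k objects total. Threshold: n = (r − 1) · k + 1. With r = 2 and k = 133: n = 1 · 133 + 1 = 133 + 1 = 134. For n = 133 = 1 · 133, we can put exactly 1 objects in every box, avoiding 2 in any single one — so 134 is tight.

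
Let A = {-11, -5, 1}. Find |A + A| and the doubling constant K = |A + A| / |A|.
K = |A + A| / |A| = 5/3

Enumerate A + A = {a + b : a, b ∈ A}. With |A| = 3, there are |A|^2 = 9 ordered sum pairs; collecting distinct values, A + A = {-22, -16, -10, -4, 2}, so |A + A| = 5. Thus K = 5/3. Here |A + A| = 2|A| − 1 = 5, the minimum possible — so K = 5/3 is minimal, which holds iff A is an arithmetic progression.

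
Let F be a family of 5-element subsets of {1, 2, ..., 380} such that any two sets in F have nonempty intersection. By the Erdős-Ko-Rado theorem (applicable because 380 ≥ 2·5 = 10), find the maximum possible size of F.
max |F| = C(379, 4) = 846153126

The Erdős-Ko-Rado theorem states: for n ≥ 2k, an intersecting family of k-subsets of an n-element set has size at most C(n − 1, k − 1), with equality for 'star' families {A ⊆ [n] : |A| = k, i ∈ A} (fix an element i). For n = 380, k = 5: C(379, 4) = 846153126.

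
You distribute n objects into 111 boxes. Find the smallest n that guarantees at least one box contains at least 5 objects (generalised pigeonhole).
n = (5 − 1)·111 + 1 = 445

By the generalised pigeonhole principle, to guarantee some box contains ≥ r objects we need more than (r − 1) · k objects total. Threshold: n = (r − 1) · k + 1. With r = 5 and k = 111: n = 4 · 111 + 1 = 444 + 1 = 445. For n = 444 = 4 · 111, we can put exactly 4 objects in every box, avoiding 5 in any single one — so 445 is tight.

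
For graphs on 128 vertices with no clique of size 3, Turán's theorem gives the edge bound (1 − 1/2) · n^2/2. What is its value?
Turán density bound = (1/2) · 128^2/2 = 4096

Turán's theorem: ex(n, K_{r+1}) is achieved by the complete r-partite Turán graph T(n, r) with parts as balanced as possible, and is at most (1 − 1/r) · n^2/2. For r = 2, n = 128: the density bound is (1/2) · 16384/2 = 4096. Since 2 ∣ 128, the Turán graph T(128, 2) has parts of equal size 64, and its edge count e(T(128, 2)) = 4096 attains the density bound exactly.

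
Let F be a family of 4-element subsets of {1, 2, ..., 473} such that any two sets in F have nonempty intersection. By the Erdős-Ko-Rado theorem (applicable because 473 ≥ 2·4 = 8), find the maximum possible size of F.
max |F| = C(472, 3) = 17414440

The Erdős-Ko-Rado theorem states: for n ≥ 2k, an intersecting family of k-subsets of an n-element set has size at most C(n − 1, k − 1), with equality for 'star' families {A ⊆ [n] : |A| = k, i ∈ A} (fix an element i). For n = 473, k = 4: C(472, 3) = 17414440.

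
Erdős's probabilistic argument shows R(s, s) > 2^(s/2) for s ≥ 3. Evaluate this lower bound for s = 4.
2^(4/2) = 4; so R(4, 4) > 4

Colour each edge of K_n uniformly at random with red/blue. The expected number of monochromatic K_4 is C(n, 4) · 2 · 2^(−C(4,2)). If C(n, 4) · 2^(1 − C(4,2)) < 1, then with positive probability no monochromatic K_4 exists, so R(4, 4) > n. The standard estimate C(n, 4) ≤ n^4/4! shows this inequality holds whenever n ≤ 2^(4/2) (since 4! · 2^(C(4,2) − 1) > 2^(4^2/2) ≥ n^4). Hence R(4, 4) > 2^(4/2) = 4.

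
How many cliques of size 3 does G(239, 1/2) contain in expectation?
E[# K_3] = C(239, 3) · (1/2)^C(3, 2) = 2246839 / 2^3 = 280854.875

For each 3-subset S of vertices (there are C(239, 3) = 2246839 such S), let X_S = 1 if S induces a K_3 (all C(3, 2) = 3 edges present). Then P(X_S = 1) = (1/2)^3 = 1/8. By linearity of expectation, E[# K_3] = C(239, 3) · (1/2)^3 = 2246839 / 8 = 280854.875.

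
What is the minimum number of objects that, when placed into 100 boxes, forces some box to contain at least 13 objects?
n = (13 − 1)·100 + 1 = 1201

By the generalised pigeonhole principle, to guarantee some box contains ≥ r objects we need more than (r − 1) · k objects total. Threshold: n = (r − 1) · k + 1. With r = 13 and k = 100: n = 12 · 100 + 1 = 1200 + 1 = 1201. For n = 1200 = 12 · 100, we can put exactly 12 objects in every box, avoiding 13 in any single one — so 1201 is tight.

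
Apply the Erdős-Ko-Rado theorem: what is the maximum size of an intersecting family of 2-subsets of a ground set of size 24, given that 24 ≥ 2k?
max |F| = C(23, 1) = 23

Erdős-Ko-Rado (1961): when n ≥ 2k, max |F| = C(n−1, k−1). The bound is attained by the star {A : i ∈ A} for any fixed i ∈ [n]. Here C(24−1, 2−1) = C(23, 1) = 23.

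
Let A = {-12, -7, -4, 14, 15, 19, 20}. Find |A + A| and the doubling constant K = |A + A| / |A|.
K = |A + A| / |A| = 25/7

Enumerate A + A = {a + b : a, b ∈ A}. With |A| = 7, there are |A|^2 = 49 ordered sum pairs; collecting distinct values, A + A = {-24, -19, -16, -14, -11, -8, 2, 3, 7, 8, 10, 11, 12, 13, 15, 16, 28, 29, 30, 33, 34, 35, 38, 39, 40}, so |A + A| = 25. Thus K = 25/7. For comparison, the minimum possible |A + A| over all 7-element sets is 2·7 − 1 = 13 (so min K = 13/7), attained only by arithmetic progressions.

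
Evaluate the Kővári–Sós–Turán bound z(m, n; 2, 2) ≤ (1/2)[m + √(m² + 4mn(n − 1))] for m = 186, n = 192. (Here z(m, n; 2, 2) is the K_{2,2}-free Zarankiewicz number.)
z(186, 192; 2, 2) ≤ (1/2)[186 + √(186² + 4·186·192·191)] = (1/2)[186 + √27318564] = 2706.3582

Kővári–Sós–Turán: let r_1, ..., r_186 be the row sums and z = Σ r_i the total number of 1s. Each pair of columns can share at most one row with both entries 1 (else a 2×2 all-ones block appears), so Σ_i C(r_i, 2) ≤ C(192, 2) = 18336. By convexity Σ_i C(r_i, 2) ≥ 186·C(z/186, 2) = z(z − 186)/(2·186), giving z² − 186z − 186·192·191 ≤ 0 and hence z ≤ (1/2)[186 + √(34596 + 4·6820992)] = (1/2)[186 + √27318564] ≈ (1/2)(186 + 5226.7164) = 2706.3582.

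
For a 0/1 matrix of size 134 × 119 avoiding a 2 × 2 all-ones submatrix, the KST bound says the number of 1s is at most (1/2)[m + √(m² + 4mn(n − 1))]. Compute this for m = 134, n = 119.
z(134, 119; 2, 2) ≤ (1/2)[134 + √(134² + 4·134·119·118)] = (1/2)[134 + √7544468] = 1440.3597

Kővári–Sós–Turán: let r_1, ..., r_134 be the row sums and z = Σ r_i the total number of 1s. Each pair of columns can share at most one row with both entries 1 (else a 2×2 all-ones block appears), so Σ_i C(r_i, 2) ≤ C(119, 2) = 7021. By convexity Σ_i C(r_i, 2) ≥ 134·C(z/134, 2) = z(z − 134)/(2·134), giving z² − 134z − 134·119·118 ≤ 0 and hence z ≤ (1/2)[134 + √(17956 + 4·1881628)] = (1/2)[134 + √7544468] ≈ (1/2)(134 + 2746.7195) = 1440.3597.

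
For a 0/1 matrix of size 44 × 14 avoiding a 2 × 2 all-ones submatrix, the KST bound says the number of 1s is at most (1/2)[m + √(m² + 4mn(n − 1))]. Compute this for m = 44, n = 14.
z(44, 14; 2, 2) ≤ (1/2)[44 + √(44² + 4·44·14·13)] = (1/2)[44 + √33968] = 114.152

Kővári–Sós–Turán: let r_1, ..., r_44 be the row sums and z = Σ r_i the total number of 1s. Each pair of columns can share at most one row with both entries 1 (else a 2×2 all-ones block appears), so Σ_i C(r_i, 2) ≤ C(14, 2) = 91. By convexity Σ_i C(r_i, 2) ≥ 44·C(z/44, 2) = z(z − 44)/(2·44), giving z² − 44z − 44·14·13 ≤ 0 and hence z ≤ (1/2)[44 + √(1936 + 4·8008)] = (1/2)[44 + √33968] ≈ (1/2)(44 + 184.3041) = 114.152.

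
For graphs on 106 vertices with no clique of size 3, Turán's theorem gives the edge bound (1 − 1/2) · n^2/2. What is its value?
Turán density bound = (1/2) · 106^2/2 = 2809

Turán's theorem: ex(n, K_{r+1}) is achieved by the complete r-partite Turán graph T(n, r) with parts as balanced as possible, and is at most (1 − 1/r) · n^2/2. For r = 2, n = 106: the density bound is (1/2) · 11236/2 = 2809. Since 2 ∣ 106, the Turán graph T(106, 2) has parts of equal size 53, and its edge count e(T(106, 2)) = 2809 attains the density bound exactly.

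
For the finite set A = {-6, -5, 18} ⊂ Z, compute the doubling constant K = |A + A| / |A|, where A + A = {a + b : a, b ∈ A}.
K = |A + A| / |A| = 6/3 = 2

Enumerate A + A = {a + b : a, b ∈ A}. With |A| = 3, there are |A|^2 = 9 ordered sum pairs; collecting distinct values, A + A = {-12, -11, -10, 12, 13, 36}, so |A + A| = 6. Thus K = 6/3 = 2. For comparison, the minimum possible |A + A| over all 3-element sets is 2·3 − 1 = 5 (so min K = 5/3), attained only by arithmetic progressions.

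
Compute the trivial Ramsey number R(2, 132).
R(2, 132) = 132

R(2, k) = k for all k ≥ 2: in a 2-colouring of K_k, either some edge is red (a red K_2) or all edges are blue (a blue K_k). And K_{131} coloured all-blue has no blue K_132, so R(2, 132) > 131. Hence R(2, 132) = 132.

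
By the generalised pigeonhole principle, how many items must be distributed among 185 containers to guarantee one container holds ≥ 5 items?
n = (5 − 1)·185 + 1 = 741

By the generalised pigeonhole principle, to guarantee some box contains ≥ r objects we need more than (r − 1) · k objects total. Threshold: n = (r − 1) · k + 1. With r = 5 and k = 185: n = 4 · 185 + 1 = 740 + 1 = 741. For n = 740 = 4 · 185, we can put exactly 4 objects in every box, avoiding 5 in any single one — so 741 is tight.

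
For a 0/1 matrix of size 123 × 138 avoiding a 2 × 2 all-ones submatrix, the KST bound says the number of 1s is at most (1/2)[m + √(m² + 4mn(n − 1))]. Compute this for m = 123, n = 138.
z(123, 138; 2, 2) ≤ (1/2)[123 + √(123² + 4·123·138·137)] = (1/2)[123 + √9316881] = 1587.6783

Kővári–Sós–Turán: let r_1, ..., r_123 be the row sums and z = Σ r_i the total number of 1s. Each pair of columns can share at most one row with both entries 1 (else a 2×2 all-ones block appears), so Σ_i C(r_i, 2) ≤ C(138, 2) = 9453. By convexity Σ_i C(r_i, 2) ≥ 123·C(z/123, 2) = z(z − 123)/(2·123), giving z² − 123z − 123·138·137 ≤ 0 and hence z ≤ (1/2)[123 + √(15129 + 4·2325438)] = (1/2)[123 + √9316881] ≈ (1/2)(123 + 3052.3566) = 1587.6783.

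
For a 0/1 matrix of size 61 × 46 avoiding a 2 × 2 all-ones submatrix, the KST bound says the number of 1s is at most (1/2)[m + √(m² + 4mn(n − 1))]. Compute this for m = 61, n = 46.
z(61, 46; 2, 2) ≤ (1/2)[61 + √(61² + 4·61·46·45)] = (1/2)[61 + √508801] = 387.1514

Kővári–Sós–Turán: let r_1, ..., r_61 be the row sums and z = Σ r_i the total number of 1s. Each pair of columns can share at most one row with both entries 1 (else a 2×2 all-ones block appears), so Σ_i C(r_i, 2) ≤ C(46, 2) = 1035. By convexity Σ_i C(r_i, 2) ≥ 61·C(z/61, 2) = z(z − 61)/(2·61), giving z² − 61z − 61·46·45 ≤ 0 and hence z ≤ (1/2)[61 + √(3721 + 4·126270)] = (1/2)[61 + √508801] ≈ (1/2)(61 + 713.3029) = 387.1514.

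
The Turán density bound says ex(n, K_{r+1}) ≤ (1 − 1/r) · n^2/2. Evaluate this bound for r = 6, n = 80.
Turán density bound = (5/6) · 80^2/2 = 8000/3 ≈ 2666.6667

Turán's theorem: ex(n, K_{r+1}) is achieved by the complete r-partite Turán graph T(n, r) with parts as balanced as possible, and is at most (1 − 1/r) · n^2/2. For r = 6, n = 80: the density bound is (5/6) · 6400/2 = 8000/3 ≈ 2666.6667. The integer-valued extremum is e(T(80, 6)) = 2666, which is strictly less than the density bound 8000/3 since 6 ∤ 80 (the parts of T(80, 6) cannot all be equal).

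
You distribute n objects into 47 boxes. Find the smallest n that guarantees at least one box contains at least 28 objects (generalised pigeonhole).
n = (28 − 1)·47 + 1 = 1270

By the generalised pigeonhole principle, to guarantee some box contains ≥ r objects we need more than (r − 1) · k objects total. Threshold: n = (r − 1) · k + 1. With r = 28 and k = 47: n = 27 · 47 + 1 = 1269 + 1 = 1270. For n = 1269 = 27 · 47, we can put exactly 27 objects in every box, avoiding 28 in any single one — so 1270 is tight.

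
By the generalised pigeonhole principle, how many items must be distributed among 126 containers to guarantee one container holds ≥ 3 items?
n = (3 − 1)·126 + 1 = 253

By the generalised pigeonhole principle, to guarantee some box contains ≥ r objects we need more than (r − 1) · k objects total. Threshold: n = (r − 1) · k + 1. With r = 3 and k = 126: n = 2 · 126 + 1 = 252 + 1 = 253. For n = 252 = 2 · 126, we can put exactly 2 objects in every box, avoiding 3 in any single one — so 253 is tight.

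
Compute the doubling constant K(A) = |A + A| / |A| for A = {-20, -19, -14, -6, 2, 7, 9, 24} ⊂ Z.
K = |A + A| / |A| = 32/8 = 4

Enumerate A + A = {a + b : a, b ∈ A}. With |A| = 8, there are |A|^2 = 64 ordered sum pairs; collecting distinct values, A + A = {-40, -39, -38, -34, -33, -28, -26, -25, -20, -18, -17, -13, -12, -11, -10, -7, -5, -4, 1, 3, 4, 5, 9, 10, 11, 14, 16, 18, 26, 31, 33, 48}, so |A + A| = 32. Thus K = 32/8 = 4. For comparison, the minimum possible |A + A| over all 8-element sets is 2·8 − 1 = 15 (so min K = 15/8), attained only by arithmetic progressions.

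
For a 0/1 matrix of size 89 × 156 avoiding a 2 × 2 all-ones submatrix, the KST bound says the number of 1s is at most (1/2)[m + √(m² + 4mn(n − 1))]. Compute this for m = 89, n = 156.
z(89, 156; 2, 2) ≤ (1/2)[89 + √(89² + 4·89·156·155)] = (1/2)[89 + √8616001] = 1512.1513

Kővári–Sós–Turán: let r_1, ..., r_89 be the row sums and z = Σ r_i the total number of 1s. Each pair of columns can share at most one row with both entries 1 (else a 2×2 all-ones block appears), so Σ_i C(r_i, 2) ≤ C(156, 2) = 12090. By convexity Σ_i C(r_i, 2) ≥ 89·C(z/89, 2) = z(z − 89)/(2·89), giving z² − 89z − 89·156·155 ≤ 0 and hence z ≤ (1/2)[89 + √(7921 + 4·2152020)] = (1/2)[89 + √8616001] ≈ (1/2)(89 + 2935.3025) = 1512.1513.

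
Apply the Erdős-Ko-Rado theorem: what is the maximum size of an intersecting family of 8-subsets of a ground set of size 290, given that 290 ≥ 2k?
max |F| = C(289, 7) = 31049696504112

The Erdős-Ko-Rado theorem states: for n ≥ 2k, an intersecting family of k-subsets of an n-element set has size at most C(n − 1, k − 1), with equality for 'star' families {A ⊆ [n] : |A| = k, i ∈ A} (fix an element i). For n = 290, k = 8: C(289, 7) = 31049696504112.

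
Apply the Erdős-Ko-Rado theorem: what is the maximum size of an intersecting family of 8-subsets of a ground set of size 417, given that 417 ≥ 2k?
max |F| = C(416, 7) = 406615732729440

Erdős-Ko-Rado (1961): when n ≥ 2k, max |F| = C(n−1, k−1). The bound is attained by the star {A : i ∈ A} for any fixed i ∈ [n]. Here C(417−1, 8−1) = C(416, 7) = 406615732729440.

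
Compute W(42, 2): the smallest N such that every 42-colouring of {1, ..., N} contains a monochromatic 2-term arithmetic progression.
W(42, 2) = 42 + 1 = 43

A 2-term AP is any pair of integers, so a monochromatic 2-AP exists iff some colour is used at least twice. With 42 colours, the colouring i ↦ i on {1, ..., 42} uses each colour once, avoiding any monochromatic pair, so W(42, 2) > 42. For {1, ..., 43}, pigeonhole forces two integers of the same colour, which form a monochromatic 2-AP. Hence W(42, 2) = 43.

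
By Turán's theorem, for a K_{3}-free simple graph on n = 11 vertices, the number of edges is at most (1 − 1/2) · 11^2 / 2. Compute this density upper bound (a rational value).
Turán density bound = (1/2) · 11^2/2 = 121/4 ≈ 30.25

Turán's theorem: ex(n, K_{r+1}) is achieved by the complete r-partite Turán graph T(n, r) with parts as balanced as possible, and is at most (1 − 1/r) · n^2/2. For r = 2, n = 11: the density bound is (1/2) · 121/2 = 121/4 ≈ 30.25. The integer-valued extremum is e(T(11, 2)) = 30, which is strictly less than the density bound 121/4 since 2 ∤ 11 (the parts of T(11, 2) cannot all be equal).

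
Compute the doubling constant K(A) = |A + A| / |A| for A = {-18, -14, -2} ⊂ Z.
K = |A + A| / |A| = 6/3 = 2

Enumerate A + A = {a + b : a, b ∈ A}. With |A| = 3, there are |A|^2 = 9 ordered sum pairs; collecting distinct values, A + A = {-36, -32, -28, -20, -16, -4}, so |A + A| = 6. Thus K = 6/3 = 2. For comparison, the minimum possible |A + A| over all 3-element sets is 2·3 − 1 = 5 (so min K = 5/3), attained only by arithmetic progressions.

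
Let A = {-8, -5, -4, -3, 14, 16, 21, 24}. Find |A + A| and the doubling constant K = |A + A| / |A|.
K = |A + A| / |A| = 32/8 = 4

Enumerate A + A = {a + b : a, b ∈ A}. With |A| = 8, there are |A|^2 = 64 ordered sum pairs; collecting distinct values, A + A = {-16, -13, -12, -11, -10, -9, -8, -7, -6, 6, 8, 9, 10, 11, 12, 13, 16, 17, 18, 19, 20, 21, 28, 30, 32, 35, 37, 38, 40, 42, 45, 48}, so |A + A| = 32. Thus K = 32/8 = 4. For comparison, the minimum possible |A + A| over all 8-element sets is 2·8 − 1 = 15 (so min K = 15/8), attained only by arithmetic progressions.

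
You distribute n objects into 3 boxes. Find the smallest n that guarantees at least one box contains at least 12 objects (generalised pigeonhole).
n = (12 − 1)·3 + 1 = 34

By the generalised pigeonhole principle, to guarantee some box contains ≥ r objects we need more than (r − 1) · k objects total. Threshold: n = (r − 1) · k + 1. With r = 12 and k = 3: n = 11 · 3 + 1 = 33 + 1 = 34. For n = 33 = 11 · 3, we can put exactly 11 objects in every box, avoiding 12 in any single one — so 34 is tight.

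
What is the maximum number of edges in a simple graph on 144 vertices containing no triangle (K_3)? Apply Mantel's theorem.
ex(144, K_3) = ⌊144^2/4⌋ = 5184

Mantel (1907): a triangle-free graph on n vertices has at most ⌊n^2/4⌋ edges, with equality for the complete bipartite graph K_{⌊n/2⌋, ⌈n/2⌉}. For n = 144: ⌊144^2/4⌋ = ⌊20736/4⌋ = 5184. The extremal graph is K_{72, 72}, which has 72·72 = 5184 edges.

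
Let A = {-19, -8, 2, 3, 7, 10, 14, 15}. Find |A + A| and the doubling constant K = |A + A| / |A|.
K = |A + A| / |A| = 31/8

Enumerate A + A = {a + b : a, b ∈ A}. With |A| = 8, there are |A|^2 = 64 ordered sum pairs; collecting distinct values, A + A = {-38, -27, -17, -16, -12, -9, -6, -5, -4, -1, 2, 4, 5, 6, 7, 9, 10, 12, 13, 14, 16, 17, 18, 20, 21, 22, 24, 25, 28, 29, 30}, so |A + A| = 31. Thus K = 31/8. For comparison, the minimum possible |A + A| over all 8-element sets is 2·8 − 1 = 15 (so min K = 15/8), attained only by arithmetic progressions.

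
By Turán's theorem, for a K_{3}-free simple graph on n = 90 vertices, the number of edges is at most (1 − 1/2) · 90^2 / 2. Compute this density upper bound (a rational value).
Turán density bound = (1/2) · 90^2/2 = 2025

Turán's theorem: ex(n, K_{r+1}) is achieved by the complete r-partite Turán graph T(n, r) with parts as balanced as possible, and is at most (1 − 1/r) · n^2/2. For r = 2, n = 90: the density bound is (1/2) · 8100/2 = 2025. Since 2 ∣ 90, the Turán graph T(90, 2) has parts of equal size 45, and its edge count e(T(90, 2)) = 2025 attains the density bound exactly.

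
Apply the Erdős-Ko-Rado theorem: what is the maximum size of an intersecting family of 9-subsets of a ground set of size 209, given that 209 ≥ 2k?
max |F| = C(208, 8) = 75824205888366

The Erdős-Ko-Rado theorem states: for n ≥ 2k, an intersecting family of k-subsets of an n-element set has size at most C(n − 1, k − 1), with equality for 'star' families {A ⊆ [n] : |A| = k, i ∈ A} (fix an element i). For n = 209, k = 9: C(208, 8) = 75824205888366.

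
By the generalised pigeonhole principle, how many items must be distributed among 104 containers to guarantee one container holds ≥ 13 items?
n = (13 − 1)·104 + 1 = 1249

By the generalised pigeonhole principle, to guarantee some box contains ≥ r objects we need more than (r − 1) · k objects total. Threshold: n = (r − 1) · k + 1. With r = 13 and k = 104: n = 12 · 104 + 1 = 1248 + 1 = 1249. For n = 1248 = 12 · 104, we can put exactly 12 objects in every box, avoiding 13 in any single one — so 1249 is tight.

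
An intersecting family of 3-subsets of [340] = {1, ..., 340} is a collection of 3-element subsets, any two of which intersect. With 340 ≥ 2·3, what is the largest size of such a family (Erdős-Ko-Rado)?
max |F| = C(339, 2) = 57291

The Erdős-Ko-Rado theorem states: for n ≥ 2k, an intersecting family of k-subsets of an n-element set has size at most C(n − 1, k − 1), with equality for 'star' families {A ⊆ [n] : |A| = k, i ∈ A} (fix an element i). For n = 340, k = 3: C(339, 2) = 57291.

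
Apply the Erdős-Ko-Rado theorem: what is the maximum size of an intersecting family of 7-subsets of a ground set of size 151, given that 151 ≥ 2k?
max |F| = C(150, 6) = 14297000725

The Erdős-Ko-Rado theorem states: for n ≥ 2k, an intersecting family of k-subsets of an n-element set has size at most C(n − 1, k − 1), with equality for 'star' families {A ⊆ [n] : |A| = k, i ∈ A} (fix an element i). For n = 151, k = 7: C(150, 6) = 14297000725.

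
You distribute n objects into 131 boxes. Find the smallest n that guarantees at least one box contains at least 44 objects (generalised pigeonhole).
n = (44 − 1)·131 + 1 = 5634

By the generalised pigeonhole principle, to guarantee some box contains ≥ r objects we need more than (r − 1) · k objects total. Threshold: n = (r − 1) · k + 1. With r = 44 and k = 131: n = 43 · 131 + 1 = 5633 + 1 = 5634. For n = 5633 = 43 · 131, we can put exactly 43 objects in every box, avoiding 44 in any single one — so 5634 is tight.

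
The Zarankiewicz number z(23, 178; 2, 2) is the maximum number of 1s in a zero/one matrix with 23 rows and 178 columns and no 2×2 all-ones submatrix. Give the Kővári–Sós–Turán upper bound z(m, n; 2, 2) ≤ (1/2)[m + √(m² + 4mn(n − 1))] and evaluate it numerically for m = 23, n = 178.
z(23, 178; 2, 2) ≤ (1/2)[23 + √(23² + 4·23·178·177)] = (1/2)[23 + √2899081] = 862.8344

Kővári–Sós–Turán: let r_1, ..., r_23 be the row sums and z = Σ r_i the total number of 1s. Each pair of columns can share at most one row with both entries 1 (else a 2×2 all-ones block appears), so Σ_i C(r_i, 2) ≤ C(178, 2) = 15753. By convexity Σ_i C(r_i, 2) ≥ 23·C(z/23, 2) = z(z − 23)/(2·23), giving z² − 23z − 23·178·177 ≤ 0 and hence z ≤ (1/2)[23 + √(529 + 4·724638)] = (1/2)[23 + √2899081] ≈ (1/2)(23 + 1702.6688) = 862.8344.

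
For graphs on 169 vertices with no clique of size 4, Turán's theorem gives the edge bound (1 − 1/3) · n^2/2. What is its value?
Turán density bound = (2/3) · 169^2/2 = 28561/3 ≈ 9520.3333

Turán's theorem: ex(n, K_{r+1}) is achieved by the complete r-partite Turán graph T(n, r) with parts as balanced as possible, and is at most (1 − 1/r) · n^2/2. For r = 3, n = 169: the density bound is (2/3) · 28561/2 = 28561/3 ≈ 9520.3333. The integer-valued extremum is e(T(169, 3)) = 9520, which is strictly less than the density bound 28561/3 since 3 ∤ 169 (the parts of T(169, 3) cannot all be equal).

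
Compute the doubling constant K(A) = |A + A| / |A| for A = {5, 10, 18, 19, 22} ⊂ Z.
K = |A + A| / |A| = 15/5 = 3

Enumerate A + A = {a + b : a, b ∈ A}. With |A| = 5, there are |A|^2 = 25 ordered sum pairs; collecting distinct values, A + A = {10, 15, 20, 23, 24, 27, 28, 29, 32, 36, 37, 38, 40, 41, 44}, so |A + A| = 15. Thus K = 15/5 = 3. For comparison, the minimum possible |A + A| over all 5-element sets is 2·5 − 1 = 9 (so min K = 9/5), attained only by arithmetic progressions.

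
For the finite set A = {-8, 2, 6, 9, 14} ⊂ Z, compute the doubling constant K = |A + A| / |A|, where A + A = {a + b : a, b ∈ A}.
K = |A + A| / |A| = 15/5 = 3

Enumerate A + A = {a + b : a, b ∈ A}. With |A| = 5, there are |A|^2 = 25 ordered sum pairs; collecting distinct values, A + A = {-16, -6, -2, 1, 4, 6, 8, 11, 12, 15, 16, 18, 20, 23, 28}, so |A + A| = 15. Thus K = 15/5 = 3. For comparison, the minimum possible |A + A| over all 5-element sets is 2·5 − 1 = 9 (so min K = 9/5), attained only by arithmetic progressions.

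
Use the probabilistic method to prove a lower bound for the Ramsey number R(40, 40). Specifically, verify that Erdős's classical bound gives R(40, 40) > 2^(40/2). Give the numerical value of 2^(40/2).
2^(40/2) = 1048576; so R(40, 40) > 1048576

Colour each edge of K_n uniformly at random with red/blue. The expected number of monochromatic K_40 is C(n, 40) · 2 · 2^(−C(40,2)). If C(n, 40) · 2^(1 − C(40,2)) < 1, then with positive probability no monochromatic K_40 exists, so R(40, 40) > n. The standard estimate C(n, 40) ≤ n^40/40! shows this inequality holds whenever n ≤ 2^(40/2) (since 40! · 2^(C(40,2) − 1) > 2^(40^2/2) ≥ n^40). Hence R(40, 40) > 2^(40/2) = 1048576.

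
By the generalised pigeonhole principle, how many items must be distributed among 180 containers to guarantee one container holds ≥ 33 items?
n = (33 − 1)·180 + 1 = 5761

By the generalised pigeonhole principle, to guarantee some box contains ≥ r objects we need more than (r − 1) · k objects total. Threshold: n = (r − 1) · k + 1. With r = 33 and k = 180: n = 32 · 180 + 1 = 5760 + 1 = 5761. For n = 5760 = 32 · 180, we can put exactly 32 objects in every box, avoiding 33 in any single one — so 5761 is tight.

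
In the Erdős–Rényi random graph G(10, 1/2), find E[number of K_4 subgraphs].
E[# K_4] = C(10, 4) · (1/2)^C(4, 2) = 210 / 2^6 = 105/32 = 3.28125

For each 4-subset S of vertices (there are C(10, 4) = 210 such S), let X_S = 1 if S induces a K_4 (all C(4, 2) = 6 edges present). Then P(X_S = 1) = (1/2)^6 = 1/64. By linearity of expectation, E[# K_4] = C(10, 4) · (1/2)^6 = 210 / 64 = 105/32 = 3.28125.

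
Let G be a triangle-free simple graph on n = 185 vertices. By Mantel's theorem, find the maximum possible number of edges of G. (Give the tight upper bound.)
ex(185, K_3) = ⌊185^2/4⌋ = 8556

Mantel (1907): a triangle-free graph on n vertices has at most ⌊n^2/4⌋ edges, with equality for the complete bipartite graph K_{⌊n/2⌋, ⌈n/2⌉}. For n = 185: ⌊185^2/4⌋ = ⌊34225/4⌋ = 8556. The extremal graph is K_{92, 93}, which has 92·93 = 8556 edges.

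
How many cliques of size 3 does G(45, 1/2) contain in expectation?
E[# K_3] = C(45, 3) · (1/2)^C(3, 2) = 14190 / 2^3 = 7095/4 = 1773.75

For each 3-subset S of vertices (there are C(45, 3) = 14190 such S), let X_S = 1 if S induces a K_3 (all C(3, 2) = 3 edges present). Then P(X_S = 1) = (1/2)^3 = 1/8. By linearity of expectation, E[# K_3] = C(45, 3) · (1/2)^3 = 14190 / 8 = 7095/4 = 1773.75.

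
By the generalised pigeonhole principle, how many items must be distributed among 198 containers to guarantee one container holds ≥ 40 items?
n = (40 − 1)·198 + 1 = 7723

By the generalised pigeonhole principle, to guarantee some box contains ≥ r objects we need more than (r − 1) · k objects total. Threshold: n = (r − 1) · k + 1. With r = 40 and k = 198: n = 39 · 198 + 1 = 7722 + 1 = 7723. For n = 7722 = 39 · 198, we can put exactly 39 objects in every box, avoiding 40 in any single one — so 7723 is tight.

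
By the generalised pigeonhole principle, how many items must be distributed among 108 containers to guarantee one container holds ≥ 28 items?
n = (28 − 1)·108 + 1 = 2917

By the generalised pigeonhole principle, to guarantee some box contains ≥ r objects we need more than (r − 1) · k objects total. Threshold: n = (r − 1) · k + 1. With r = 28 and k = 108: n = 27 · 108 + 1 = 2916 + 1 = 2917. For n = 2916 = 27 · 108, we can put exactly 27 objects in every box, avoiding 28 in any single one — so 2917 is tight.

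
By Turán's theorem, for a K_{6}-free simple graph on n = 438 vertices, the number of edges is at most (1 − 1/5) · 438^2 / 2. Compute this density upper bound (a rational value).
Turán density bound = (4/5) · 438^2/2 = 383688/5 ≈ 76737.6

Turán's theorem: ex(n, K_{r+1}) is achieved by the complete r-partite Turán graph T(n, r) with parts as balanced as possible, and is at most (1 − 1/r) · n^2/2. For r = 5, n = 438: the density bound is (4/5) · 191844/2 = 383688/5 ≈ 76737.6. The integer-valued extremum is e(T(438, 5)) = 76737, which is strictly less than the density bound 383688/5 since 5 ∤ 438 (the parts of T(438, 5) cannot all be equal).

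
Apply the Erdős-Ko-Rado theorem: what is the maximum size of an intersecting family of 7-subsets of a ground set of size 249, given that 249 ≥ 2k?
max |F| = C(248, 6) = 304027892532

Erdős-Ko-Rado (1961): when n ≥ 2k, max |F| = C(n−1, k−1). The bound is attained by the star {A : i ∈ A} for any fixed i ∈ [n]. Here C(249−1, 7−1) = C(248, 6) = 304027892532.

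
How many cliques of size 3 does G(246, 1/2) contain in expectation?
E[# K_3] = C(246, 3) · (1/2)^C(3, 2) = 2450980 / 2^3 = 612745/2 = 306372.5

For each 3-subset S of vertices (there are C(246, 3) = 2450980 such S), let X_S = 1 if S induces a K_3 (all C(3, 2) = 3 edges present). Then P(X_S = 1) = (1/2)^3 = 1/8. By linearity of expectation, E[# K_3] = C(246, 3) · (1/2)^3 = 2450980 / 8 = 612745/2 = 306372.5.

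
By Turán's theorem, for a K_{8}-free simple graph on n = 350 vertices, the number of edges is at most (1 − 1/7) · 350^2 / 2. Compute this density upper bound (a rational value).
Turán density bound = (6/7) · 350^2/2 = 52500

Turán's theorem: ex(n, K_{r+1}) is achieved by the complete r-partite Turán graph T(n, r) with parts as balanced as possible, and is at most (1 − 1/r) · n^2/2. For r = 7, n = 350: the density bound is (6/7) · 122500/2 = 52500. Since 7 ∣ 350, the Turán graph T(350, 7) has parts of equal size 50, and its edge count e(T(350, 7)) = 52500 attains the density bound exactly.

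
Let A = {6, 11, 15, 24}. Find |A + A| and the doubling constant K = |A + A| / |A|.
K = |A + A| / |A| = 9/4

Enumerate A + A = {a + b : a, b ∈ A}. With |A| = 4, there are |A|^2 = 16 ordered sum pairs; collecting distinct values, A + A = {12, 17, 21, 22, 26, 30, 35, 39, 48}, so |A + A| = 9. Thus K = 9/4. For comparison, the minimum possible |A + A| over all 4-element sets is 2·4 − 1 = 7 (so min K = 7/4), attained only by arithmetic progressions.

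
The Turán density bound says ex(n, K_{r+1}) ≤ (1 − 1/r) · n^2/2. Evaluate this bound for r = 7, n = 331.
Turán density bound = (6/7) · 331^2/2 = 328683/7 ≈ 46954.7143

Turán's theorem: ex(n, K_{r+1}) is achieved by the complete r-partite Turán graph T(n, r) with parts as balanced as possible, and is at most (1 − 1/r) · n^2/2. For r = 7, n = 331: the density bound is (6/7) · 109561/2 = 328683/7 ≈ 46954.7143. The integer-valued extremum is e(T(331, 7)) = 46954, which is strictly less than the density bound 328683/7 since 7 ∤ 331 (the parts of T(331, 7) cannot all be equal).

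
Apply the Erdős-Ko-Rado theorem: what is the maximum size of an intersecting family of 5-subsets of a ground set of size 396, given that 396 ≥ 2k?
max |F| = C(395, 4) = 998988970

The Erdős-Ko-Rado theorem states: for n ≥ 2k, an intersecting family of k-subsets of an n-element set has size at most C(n − 1, k − 1), with equality for 'star' families {A ⊆ [n] : |A| = k, i ∈ A} (fix an element i). For n = 396, k = 5: C(395, 4) = 998988970.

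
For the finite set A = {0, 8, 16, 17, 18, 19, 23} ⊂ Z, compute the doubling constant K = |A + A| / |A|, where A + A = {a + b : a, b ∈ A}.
K = |A + A| / |A| = 24/7

Enumerate A + A = {a + b : a, b ∈ A}. With |A| = 7, there are |A|^2 = 49 ordered sum pairs; collecting distinct values, A + A = {0, 8, 16, 17, 18, 19, 23, 24, 25, 26, 27, 31, 32, 33, 34, 35, 36, 37, 38, 39, 40, 41, 42, 46}, so |A + A| = 24. Thus K = 24/7. For comparison, the minimum possible |A + A| over all 7-element sets is 2·7 − 1 = 13 (so min K = 13/7), attained only by arithmetic progressions.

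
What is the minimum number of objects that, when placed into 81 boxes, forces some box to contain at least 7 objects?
n = (7 − 1)·81 + 1 = 487

By the generalised pigeonhole principle, to guarantee some box contains ≥ r objects we need more than (r − 1) · k objects total. Threshold: n = (r − 1) · k + 1. With r = 7 and k = 81: n = 6 · 81 + 1 = 486 + 1 = 487. For n = 486 = 6 · 81, we can put exactly 6 objects in every box, avoiding 7 in any single one — so 487 is tight.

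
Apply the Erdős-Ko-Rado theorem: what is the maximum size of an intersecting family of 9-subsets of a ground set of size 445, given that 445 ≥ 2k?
max |F| = C(444, 8) = 35156025913605597

Erdős-Ko-Rado (1961): when n ≥ 2k, max |F| = C(n−1, k−1). The bound is attained by the star {A : i ∈ A} for any fixed i ∈ [n]. Here C(445−1, 9−1) = C(444, 8) = 35156025913605597.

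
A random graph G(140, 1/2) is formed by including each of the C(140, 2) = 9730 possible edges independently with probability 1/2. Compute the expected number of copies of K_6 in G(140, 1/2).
E[# K_6] = C(140, 6) · (1/2)^C(6, 2) = 9381724380 / 2^15 = 2345431095/8192 ≈ 286307.506714

For each 6-subset S of vertices (there are C(140, 6) = 9381724380 such S), let X_S = 1 if S induces a K_6 (all C(6, 2) = 15 edges present). Then P(X_S = 1) = (1/2)^15 = 1/32768. By linearity of expectation, E[# K_6] = C(140, 6) · (1/2)^15 = 9381724380 / 32768 = 2345431095/8192 ≈ 286307.506714.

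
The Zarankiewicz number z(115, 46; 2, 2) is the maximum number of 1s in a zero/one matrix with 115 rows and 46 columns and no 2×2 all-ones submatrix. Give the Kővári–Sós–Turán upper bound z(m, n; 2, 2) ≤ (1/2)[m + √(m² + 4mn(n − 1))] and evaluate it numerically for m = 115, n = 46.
z(115, 46; 2, 2) ≤ (1/2)[115 + √(115² + 4·115·46·45)] = (1/2)[115 + √965425] = 548.7802

Kővári–Sós–Turán: let r_1, ..., r_115 be the row sums and z = Σ r_i the total number of 1s. Each pair of columns can share at most one row with both entries 1 (else a 2×2 all-ones block appears), so Σ_i C(r_i, 2) ≤ C(46, 2) = 1035. By convexity Σ_i C(r_i, 2) ≥ 115·C(z/115, 2) = z(z − 115)/(2·115), giving z² − 115z − 115·46·45 ≤ 0 and hence z ≤ (1/2)[115 + √(13225 + 4·238050)] = (1/2)[115 + √965425] ≈ (1/2)(115 + 982.5604) = 548.7802.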